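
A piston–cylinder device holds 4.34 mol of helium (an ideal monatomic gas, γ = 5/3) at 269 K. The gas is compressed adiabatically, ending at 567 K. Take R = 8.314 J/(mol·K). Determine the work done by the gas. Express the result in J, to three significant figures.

Adiabatic ⇒ Q = 0, so W_by = −ΔU = nCᵥ(T₁ − T₂).
Cᵥ = 3R/2 = 12.47 J/(mol·K).
W = (4.34)(12.47)(269 − 567) = -16129 J.

W ≈ -16100 J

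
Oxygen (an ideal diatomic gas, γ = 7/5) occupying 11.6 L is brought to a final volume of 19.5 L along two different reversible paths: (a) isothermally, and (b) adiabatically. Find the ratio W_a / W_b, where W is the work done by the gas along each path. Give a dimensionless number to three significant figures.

Path (a) isothermal: W = P₁V₁ ln(V₂/V₁) → W_a/(P₁V₁) = 0.5194.
Path (b) adiabatic: W = P₁V₁(1 − (V₁/V₂)^(γ−1))/(γ−1) → W_b/(P₁V₁) = 0.469.
W_a / W_b = 0.5194 / 0.469 = 1.107.

W_a / W_b ≈ 1.11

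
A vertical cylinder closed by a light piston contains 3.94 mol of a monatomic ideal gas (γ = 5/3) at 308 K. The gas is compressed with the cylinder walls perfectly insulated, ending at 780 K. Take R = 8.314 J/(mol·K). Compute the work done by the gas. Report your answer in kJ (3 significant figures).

Adiabatic ⇒ Q = 0, so W_by = −ΔU = nCᵥ(T₁ − T₂).
Cᵥ = 3R/2 = 12.47 J/(mol·K).
W = (3.94)(12.47)(308 − 780) = -23192 J.

W ≈ -23.2 kJ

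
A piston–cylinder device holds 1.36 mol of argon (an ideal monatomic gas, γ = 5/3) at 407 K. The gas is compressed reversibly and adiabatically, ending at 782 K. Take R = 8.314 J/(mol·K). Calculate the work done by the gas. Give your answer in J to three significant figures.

W ≈ -6360 J

Adiabatic ⇒ Q = 0, so W_by = −ΔU = nCᵥ(T₁ − T₂).
Cᵥ = 3R/2 = 12.47 J/(mol·K).
W = (1.36)(12.47)(407 − 782) = -6360 J.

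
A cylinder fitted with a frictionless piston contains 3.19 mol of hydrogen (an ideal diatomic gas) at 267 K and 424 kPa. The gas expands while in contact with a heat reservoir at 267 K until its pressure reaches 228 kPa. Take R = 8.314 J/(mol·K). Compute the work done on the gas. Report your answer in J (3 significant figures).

W ≈ -4390 J

Isothermal process: W = nRT ln(V₂/V₁) = nRT ln(P₁/P₂).
W = (3.19)(8.314)(267) × ln(424/228)
  = 7081 × ln(1.86) = 7081 × 0.6204
W_by_gas = 4393 J; work on gas = −W_by = -4393 J.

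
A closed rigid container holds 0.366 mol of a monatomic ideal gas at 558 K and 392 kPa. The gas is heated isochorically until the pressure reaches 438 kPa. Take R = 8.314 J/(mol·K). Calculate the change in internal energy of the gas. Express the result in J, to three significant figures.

Constant volume ⇒ W = 0, so Q = ΔU = nCᵥΔT with Cᵥ = 3R/2 = 12.47 J/(mol·K).
At constant V, T₂/T₁ = P₂/P₁ ⇒ ΔT = T₁(P₂/P₁ − 1) = 558·(438/392 − 1) = 65.48 K.
ΔU = (0.366)(12.47)(65.48) = 298.9 J.

ΔU ≈ 299 J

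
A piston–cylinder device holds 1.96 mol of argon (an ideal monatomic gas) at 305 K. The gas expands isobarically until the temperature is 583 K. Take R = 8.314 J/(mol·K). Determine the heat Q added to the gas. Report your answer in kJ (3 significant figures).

Q ≈ 11.3 kJ

Isobaric: W = nRΔT = (1.96)(8.314)(278) = 4530 J.
ΔU = nCᵥΔT with Cᵥ = 3R/2: ΔU = (1.96)(12.47)(278) = 6795 J.
Q = ΔU + W = 6795 + 4530 = 11325 J.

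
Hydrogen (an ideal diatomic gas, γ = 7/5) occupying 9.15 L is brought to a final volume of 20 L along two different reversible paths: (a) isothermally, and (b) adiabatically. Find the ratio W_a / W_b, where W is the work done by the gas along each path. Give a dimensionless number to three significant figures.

W_a / W_b ≈ 1.16

Path (a) isothermal: W = P₁V₁ ln(V₂/V₁) → W_a/(P₁V₁) = 0.782.
Path (b) adiabatic: W = P₁V₁(1 − (V₁/V₂)^(γ−1))/(γ−1) → W_b/(P₁V₁) = 0.6715.
W_a / W_b = 0.782 / 0.6715 = 1.165.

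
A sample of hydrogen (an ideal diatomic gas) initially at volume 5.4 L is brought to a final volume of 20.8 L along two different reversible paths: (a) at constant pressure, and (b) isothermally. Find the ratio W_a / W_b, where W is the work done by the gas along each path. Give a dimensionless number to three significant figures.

W_a / W_b ≈ 2.11

Path (a) isobaric: W = P₁(V₂ − V₁) → W_a/(P₁V₁) = 2.852.
Path (b) isothermal: W = P₁V₁ ln(V₂/V₁) → W_b/(P₁V₁) = 1.349.
W_a / W_b = 2.852 / 1.349 = 2.115.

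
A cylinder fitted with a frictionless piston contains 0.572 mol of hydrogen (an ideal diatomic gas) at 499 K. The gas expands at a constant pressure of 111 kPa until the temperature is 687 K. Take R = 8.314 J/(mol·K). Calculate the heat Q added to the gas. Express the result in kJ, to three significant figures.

Isobaric: W = nRΔT = (0.572)(8.314)(188) = 894.1 J.
ΔU = nCᵥΔT with Cᵥ = 5R/2: ΔU = (0.572)(20.79)(188) = 2235 J.
Q = ΔU + W = 2235 + 894.1 = 3129 J.

Q ≈ 3.13 kJ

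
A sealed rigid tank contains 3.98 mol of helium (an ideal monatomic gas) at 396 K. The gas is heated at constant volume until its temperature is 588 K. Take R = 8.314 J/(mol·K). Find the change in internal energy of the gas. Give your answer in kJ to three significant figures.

Constant volume ⇒ W = 0, so Q = ΔU = nCᵥΔT with Cᵥ = 3R/2 = 12.47 J/(mol·K).
ΔU = (3.98)(12.47)(588 − 396) = 9530 J.

ΔU ≈ 9.53 kJ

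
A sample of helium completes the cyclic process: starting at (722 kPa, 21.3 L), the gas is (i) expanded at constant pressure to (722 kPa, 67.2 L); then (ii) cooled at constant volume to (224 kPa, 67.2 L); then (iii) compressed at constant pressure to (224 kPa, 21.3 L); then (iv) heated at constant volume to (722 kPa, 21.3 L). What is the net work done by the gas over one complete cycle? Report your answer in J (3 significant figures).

Constant-volume legs do no work.
W(i) = (722)(67.2 − 21.3) = 33140 J; W(iii) = (224)(21.3 − 67.2) = -10282 J.
W_net = 33140 − 10282 = 22858 J (the clockwise enclosed area).

W_net ≈ 22900 J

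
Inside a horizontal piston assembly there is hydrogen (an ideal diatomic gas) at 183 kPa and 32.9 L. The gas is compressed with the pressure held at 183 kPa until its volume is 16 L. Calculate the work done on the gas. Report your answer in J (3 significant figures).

W ≈ 3090 J

Isobaric: W = P ΔV.
W = (183 kPa)(16 − 32.9 L) = (183)(-16.9) = -3093 J.
Work on gas = −W_by = 3093 J.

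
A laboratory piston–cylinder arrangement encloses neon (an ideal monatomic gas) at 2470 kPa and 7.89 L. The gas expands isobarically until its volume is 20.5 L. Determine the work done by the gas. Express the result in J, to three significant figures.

W ≈ 31100 J

Isobaric: W = P ΔV.
W = (2470 kPa)(20.5 − 7.89 L) = (2470)(12.61) = 31147 J.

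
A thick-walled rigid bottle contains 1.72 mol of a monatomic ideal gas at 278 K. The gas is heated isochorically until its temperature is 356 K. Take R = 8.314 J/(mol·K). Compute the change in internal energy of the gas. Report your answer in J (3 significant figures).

ΔU ≈ 1670 J

Constant volume ⇒ W = 0, so Q = ΔU = nCᵥΔT with Cᵥ = 3R/2 = 12.47 J/(mol·K).
ΔU = (1.72)(12.47)(356 − 278) = 1673 J.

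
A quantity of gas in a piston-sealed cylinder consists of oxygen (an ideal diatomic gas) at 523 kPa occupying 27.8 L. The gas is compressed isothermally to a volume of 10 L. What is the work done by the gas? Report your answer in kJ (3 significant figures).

Isothermal: W = nRT ln(V₂/V₁) = P₁V₁ ln(V₂/V₁).
P₁V₁ = (523 kPa)(27.8 L) = 14539 J.
W = 14539 × ln(10/27.8) = 14539 × -1.022
W_by_gas = -14866 J.

W ≈ -14.9 kJ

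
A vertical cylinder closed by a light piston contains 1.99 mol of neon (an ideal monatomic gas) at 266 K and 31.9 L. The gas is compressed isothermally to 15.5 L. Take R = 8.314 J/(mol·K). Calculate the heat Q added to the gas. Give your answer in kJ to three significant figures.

Q ≈ -3.18 kJ

Isothermal ⇒ ΔU = 0, so Q = W = nRT ln(V₂/V₁).
Q = (1.99)(8.314)(266) ln(15.5/31.9) = 4401 × -0.7218 = -3176 J.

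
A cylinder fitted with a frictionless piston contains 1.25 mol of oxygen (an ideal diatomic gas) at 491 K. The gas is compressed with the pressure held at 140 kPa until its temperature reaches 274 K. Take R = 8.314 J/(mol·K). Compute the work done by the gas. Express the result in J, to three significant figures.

W ≈ -2260 J

Isobaric: W = P ΔV = nR ΔT.
W = (1.25)(8.314)(274 − 491) = -2255 J.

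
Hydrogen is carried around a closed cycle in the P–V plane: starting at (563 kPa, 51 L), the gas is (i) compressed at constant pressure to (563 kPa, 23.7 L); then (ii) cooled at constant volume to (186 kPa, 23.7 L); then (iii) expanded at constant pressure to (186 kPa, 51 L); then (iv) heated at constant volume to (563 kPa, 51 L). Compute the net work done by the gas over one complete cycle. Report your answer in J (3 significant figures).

W_net ≈ -10300 J

Constant-volume legs do no work.
W(i) = (563)(23.7 − 51) = -15370 J; W(iii) = (186)(51 − 23.7) = 5078 J.
W_net = -15370 + 5078 = -10292 J (the counter-clockwise enclosed area).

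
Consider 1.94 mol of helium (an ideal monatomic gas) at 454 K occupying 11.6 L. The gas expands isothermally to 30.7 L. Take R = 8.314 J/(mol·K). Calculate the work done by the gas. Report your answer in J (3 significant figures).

W ≈ 7130 J

Isothermal: W = nRT ln(V₂/V₁).
W = (1.94)(8.314)(454) × ln(30.7/11.6)
  = 7323 × 0.9733
W_by_gas = 7127 J.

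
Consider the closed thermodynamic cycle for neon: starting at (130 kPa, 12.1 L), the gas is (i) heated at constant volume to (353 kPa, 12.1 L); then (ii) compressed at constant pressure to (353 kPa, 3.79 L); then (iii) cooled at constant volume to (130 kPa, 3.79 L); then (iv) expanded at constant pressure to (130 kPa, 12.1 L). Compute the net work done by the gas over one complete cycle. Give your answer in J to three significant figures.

W_net ≈ -1850 J

Constant-volume legs do no work.
W(ii) = (353)(3.79 − 12.1) = -2933 J; W(iv) = (130)(12.1 − 3.79) = 1080 J.
W_net = -2933 + 1080 = -1853 J (the counter-clockwise enclosed area).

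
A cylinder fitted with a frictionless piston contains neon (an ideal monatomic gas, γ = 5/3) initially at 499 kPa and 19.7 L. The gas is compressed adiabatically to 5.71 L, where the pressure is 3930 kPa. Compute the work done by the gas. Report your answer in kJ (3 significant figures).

Adiabatic: W = (P₁V₁ − P₂V₂)/(γ − 1) with γ = 5/3.
P₁V₁ = 9830 J, P₂V₂ = 22440 J.
W = (9830 − 22440) / 0.6667 = -18915 J.

W ≈ -18.9 kJ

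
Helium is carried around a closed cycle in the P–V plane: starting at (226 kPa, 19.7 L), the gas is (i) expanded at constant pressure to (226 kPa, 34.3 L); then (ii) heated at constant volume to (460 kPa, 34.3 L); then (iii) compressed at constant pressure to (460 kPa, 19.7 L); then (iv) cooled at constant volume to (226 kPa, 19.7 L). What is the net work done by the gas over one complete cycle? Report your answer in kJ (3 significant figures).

Constant-volume legs do no work.
W(i) = (226)(34.3 − 19.7) = 3300 J; W(iii) = (460)(19.7 − 34.3) = -6716 J.
W_net = 3300 − 6716 = -3416 J (the counter-clockwise enclosed area).

W_net ≈ -3.42 kJ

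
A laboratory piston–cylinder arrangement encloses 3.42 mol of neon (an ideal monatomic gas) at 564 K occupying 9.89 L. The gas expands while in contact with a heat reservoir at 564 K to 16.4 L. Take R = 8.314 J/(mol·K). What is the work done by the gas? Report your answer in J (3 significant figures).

Isothermal: W = nRT ln(V₂/V₁).
W = (3.42)(8.314)(564) × ln(16.4/9.89)
  = 16037 × 0.5058
W_by_gas = 8111 J.

W ≈ 8110 J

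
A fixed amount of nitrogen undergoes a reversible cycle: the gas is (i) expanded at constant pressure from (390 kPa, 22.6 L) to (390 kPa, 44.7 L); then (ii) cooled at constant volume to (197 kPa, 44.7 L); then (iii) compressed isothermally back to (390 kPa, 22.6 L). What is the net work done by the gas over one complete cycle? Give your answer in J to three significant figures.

W_net ≈ 2610 J

Leg (i): W = PΔV = (390)(44.7 − 22.6) = 8619 J.
Leg (ii): W = 0.
Leg (iii): W = PᵢVᵢ ln(V_f/Vᵢ) = (8806) ln(22.6/44.7) = -6006 J.
W_net = 8619 − 6006 = 2613 J.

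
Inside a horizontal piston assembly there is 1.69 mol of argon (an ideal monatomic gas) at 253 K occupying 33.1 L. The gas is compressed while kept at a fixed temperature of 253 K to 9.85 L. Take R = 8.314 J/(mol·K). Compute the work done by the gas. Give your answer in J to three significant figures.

W ≈ -4310 J

Isothermal: W = nRT ln(V₂/V₁).
W = (1.69)(8.314)(253) × ln(9.85/33.1)
  = 3555 × -1.212
W_by_gas = -4309 J.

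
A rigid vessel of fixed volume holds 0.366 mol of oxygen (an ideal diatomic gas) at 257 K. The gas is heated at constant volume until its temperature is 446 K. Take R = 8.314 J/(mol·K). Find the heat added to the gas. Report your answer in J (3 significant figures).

Q ≈ 1440 J

Constant volume ⇒ W = 0, so Q = ΔU = nCᵥΔT with Cᵥ = 5R/2 = 20.79 J/(mol·K).
ΔU = (0.366)(20.79)(446 − 257) = 1438 J.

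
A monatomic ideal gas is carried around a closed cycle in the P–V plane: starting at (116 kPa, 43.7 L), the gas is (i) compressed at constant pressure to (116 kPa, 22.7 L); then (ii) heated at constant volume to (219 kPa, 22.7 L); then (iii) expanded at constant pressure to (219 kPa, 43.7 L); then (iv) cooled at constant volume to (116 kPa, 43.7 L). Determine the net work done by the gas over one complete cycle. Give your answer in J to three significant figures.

Constant-volume legs do no work.
W(i) = (116)(22.7 − 43.7) = -2436 J; W(iii) = (219)(43.7 − 22.7) = 4599 J.
W_net = -2436 + 4599 = 2163 J (the clockwise enclosed area).

W_net ≈ 2160 J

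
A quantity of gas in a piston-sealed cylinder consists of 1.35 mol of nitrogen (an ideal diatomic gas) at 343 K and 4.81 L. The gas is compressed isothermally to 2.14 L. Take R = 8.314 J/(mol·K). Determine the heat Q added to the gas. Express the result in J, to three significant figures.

Isothermal ⇒ ΔU = 0, so Q = W = nRT ln(V₂/V₁).
Q = (1.35)(8.314)(343) ln(2.14/4.81) = 3850 × -0.8099 = -3118 J.

Q ≈ -3120 J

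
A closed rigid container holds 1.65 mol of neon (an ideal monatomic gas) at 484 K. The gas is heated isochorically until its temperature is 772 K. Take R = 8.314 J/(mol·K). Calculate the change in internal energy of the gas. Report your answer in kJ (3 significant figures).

Constant volume ⇒ W = 0, so Q = ΔU = nCᵥΔT with Cᵥ = 3R/2 = 12.47 J/(mol·K).
ΔU = (1.65)(12.47)(772 − 484) = 5926 J.

ΔU ≈ 5.93 kJ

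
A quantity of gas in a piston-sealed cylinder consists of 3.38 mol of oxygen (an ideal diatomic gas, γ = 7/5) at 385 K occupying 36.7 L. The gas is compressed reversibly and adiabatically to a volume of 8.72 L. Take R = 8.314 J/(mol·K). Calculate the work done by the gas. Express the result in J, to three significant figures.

Adiabatic: TV^(γ−1) = const with γ = 7/5.
T₂ = T₁ (V₁/V₂)^(γ−1) = 385 × (36.7/8.72)^0.4 = 385 × 1.777 = 684.1 K.
W_by = nCᵥ(T₁ − T₂) = (3.38)(20.79)(385 − 684.1) = -21013 J.

W ≈ -21000 J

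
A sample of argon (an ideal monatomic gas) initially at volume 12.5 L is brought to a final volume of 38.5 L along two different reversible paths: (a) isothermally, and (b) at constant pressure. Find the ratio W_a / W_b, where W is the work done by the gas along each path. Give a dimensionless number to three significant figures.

W_a / W_b ≈ 0.541

Path (a) isothermal: W = P₁V₁ ln(V₂/V₁) → W_a/(P₁V₁) = 1.125.
Path (b) isobaric: W = P₁(V₂ − V₁) → W_b/(P₁V₁) = 2.08.
W_a / W_b = 1.125 / 2.08 = 0.5408.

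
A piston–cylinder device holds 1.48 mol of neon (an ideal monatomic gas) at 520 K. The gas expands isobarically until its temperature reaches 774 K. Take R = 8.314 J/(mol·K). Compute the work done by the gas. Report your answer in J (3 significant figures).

Isobaric: W = P ΔV = nR ΔT.
W = (1.48)(8.314)(774 − 520) = 3125 J.

W ≈ 3130 J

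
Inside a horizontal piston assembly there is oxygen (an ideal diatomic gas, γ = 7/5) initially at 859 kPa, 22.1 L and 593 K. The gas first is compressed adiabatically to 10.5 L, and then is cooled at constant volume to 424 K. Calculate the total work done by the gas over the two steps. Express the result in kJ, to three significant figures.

Step 1 (adiabatic): W = (P₁V₁ − P₂V₂)/(γ−1) = (18984 − 25566)/0.4 = -16456 J.
Step 2 (isochoric): W = 0 (constant volume).
W_total = -16456 + 0 = -16456 J.

W_total ≈ -16.5 kJ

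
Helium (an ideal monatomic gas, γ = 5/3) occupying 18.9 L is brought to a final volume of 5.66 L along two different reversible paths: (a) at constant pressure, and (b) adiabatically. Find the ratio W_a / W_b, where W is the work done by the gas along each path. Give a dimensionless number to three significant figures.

W_a / W_b ≈ 0.378

Path (a) isobaric: W = P₁(V₂ − V₁) → W_a/(P₁V₁) = -0.7005.
Path (b) adiabatic: W = P₁V₁(1 − (V₁/V₂)^(γ−1))/(γ−1) → W_b/(P₁V₁) = -1.851.
W_a / W_b = -0.7005 / -1.851 = 0.3784.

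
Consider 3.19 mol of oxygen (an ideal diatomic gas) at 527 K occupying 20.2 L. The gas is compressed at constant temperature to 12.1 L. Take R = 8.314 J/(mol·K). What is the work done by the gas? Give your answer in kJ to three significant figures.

Isothermal: W = nRT ln(V₂/V₁).
W = (3.19)(8.314)(527) × ln(12.1/20.2)
  = 13977 × -0.5125
W_by_gas = -7163 J.

W ≈ -7.16 kJ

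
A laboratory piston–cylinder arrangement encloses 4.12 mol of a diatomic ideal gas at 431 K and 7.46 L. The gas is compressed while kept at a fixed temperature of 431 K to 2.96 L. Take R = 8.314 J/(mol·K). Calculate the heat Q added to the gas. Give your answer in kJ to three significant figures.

Isothermal ⇒ ΔU = 0, so Q = W = nRT ln(V₂/V₁).
Q = (4.12)(8.314)(431) ln(2.96/7.46) = 14763 × -0.9244 = -13647 J.

Q ≈ -13.6 kJ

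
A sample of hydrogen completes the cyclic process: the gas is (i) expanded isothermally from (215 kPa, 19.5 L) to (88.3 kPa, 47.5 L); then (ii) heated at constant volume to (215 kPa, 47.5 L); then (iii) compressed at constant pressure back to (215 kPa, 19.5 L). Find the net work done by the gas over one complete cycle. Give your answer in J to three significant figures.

Leg (i): W = PᵢVᵢ ln(V_f/Vᵢ) = (4192) ln(47.5/19.5) = 3733 J.
Leg (ii): W = 0.
Leg (iii): W = PΔV = (215)(19.5 − 47.5) = -6020 J.
W_net = 3733 − 6020 = -2287 J.

W_net ≈ -2290 J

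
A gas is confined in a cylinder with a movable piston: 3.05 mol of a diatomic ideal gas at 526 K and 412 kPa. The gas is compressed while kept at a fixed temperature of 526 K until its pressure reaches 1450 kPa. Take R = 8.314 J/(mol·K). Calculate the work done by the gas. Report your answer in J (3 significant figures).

Isothermal process: W = nRT ln(V₂/V₁) = nRT ln(P₁/P₂).
W = (3.05)(8.314)(526) × ln(412/1450)
  = 13338 × ln(0.2841) = 13338 × -1.258
W_by_gas = -16783 J.

W ≈ -16800 J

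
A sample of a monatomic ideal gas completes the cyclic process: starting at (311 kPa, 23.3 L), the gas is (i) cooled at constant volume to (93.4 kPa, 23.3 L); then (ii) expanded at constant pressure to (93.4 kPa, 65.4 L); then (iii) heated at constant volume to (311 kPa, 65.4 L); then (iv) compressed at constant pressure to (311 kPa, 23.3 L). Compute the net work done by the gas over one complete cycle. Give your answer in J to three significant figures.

W_net ≈ -9160 J

Constant-volume legs do no work.
W(ii) = (93.4)(65.4 − 23.3) = 3932 J; W(iv) = (311)(23.3 − 65.4) = -13093 J.
W_net = 3932 − 13093 = -9161 J (the counter-clockwise enclosed area).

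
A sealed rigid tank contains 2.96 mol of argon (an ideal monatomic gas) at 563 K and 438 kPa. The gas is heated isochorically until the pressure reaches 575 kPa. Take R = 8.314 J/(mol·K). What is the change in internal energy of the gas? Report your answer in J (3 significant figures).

Constant volume ⇒ W = 0, so Q = ΔU = nCᵥΔT with Cᵥ = 3R/2 = 12.47 J/(mol·K).
At constant V, T₂/T₁ = P₂/P₁ ⇒ ΔT = T₁(P₂/P₁ − 1) = 563·(575/438 − 1) = 176.1 K.
ΔU = (2.96)(12.47)(176.1) = 6501 J.

ΔU ≈ 6500 J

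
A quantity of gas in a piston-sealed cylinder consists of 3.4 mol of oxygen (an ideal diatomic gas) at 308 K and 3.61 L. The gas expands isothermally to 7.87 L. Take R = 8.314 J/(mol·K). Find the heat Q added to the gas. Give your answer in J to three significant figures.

Isothermal ⇒ ΔU = 0, so Q = W = nRT ln(V₂/V₁).
Q = (3.4)(8.314)(308) ln(7.87/3.61) = 8706 × 0.7794 = 6785 J.

Q ≈ 6790 J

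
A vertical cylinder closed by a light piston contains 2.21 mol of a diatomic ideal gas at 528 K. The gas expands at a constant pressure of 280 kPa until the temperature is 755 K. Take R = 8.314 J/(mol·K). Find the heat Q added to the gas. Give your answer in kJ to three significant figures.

Isobaric: W = nRΔT = (2.21)(8.314)(227) = 4171 J.
ΔU = nCᵥΔT with Cᵥ = 5R/2: ΔU = (2.21)(20.79)(227) = 10427 J.
Q = ΔU + W = 10427 + 4171 = 14598 J.

Q ≈ 14.6 kJ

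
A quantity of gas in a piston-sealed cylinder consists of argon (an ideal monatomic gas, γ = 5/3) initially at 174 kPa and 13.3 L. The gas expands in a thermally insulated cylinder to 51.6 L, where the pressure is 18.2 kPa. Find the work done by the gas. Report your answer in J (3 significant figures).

Adiabatic: W = (P₁V₁ − P₂V₂)/(γ − 1) with γ = 5/3.
P₁V₁ = 2314 J, P₂V₂ = 939.1 J.
W = (2314 − 939.1) / 0.6667 = 2063 J.

W ≈ 2060 J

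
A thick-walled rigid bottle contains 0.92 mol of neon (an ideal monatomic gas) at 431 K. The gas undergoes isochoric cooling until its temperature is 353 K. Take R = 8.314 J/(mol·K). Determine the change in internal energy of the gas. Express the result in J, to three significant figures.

ΔU ≈ -895 J

Constant volume ⇒ W = 0, so Q = ΔU = nCᵥΔT with Cᵥ = 3R/2 = 12.47 J/(mol·K).
ΔU = (0.92)(12.47)(353 − 431) = -894.9 J.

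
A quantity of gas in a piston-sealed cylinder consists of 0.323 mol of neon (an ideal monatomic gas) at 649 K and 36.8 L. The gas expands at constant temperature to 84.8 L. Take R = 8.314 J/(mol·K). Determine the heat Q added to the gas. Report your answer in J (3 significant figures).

Isothermal ⇒ ΔU = 0, so Q = W = nRT ln(V₂/V₁).
Q = (0.323)(8.314)(649) ln(84.8/36.8) = 1743 × 0.8348 = 1455 J.

Q ≈ 1450 J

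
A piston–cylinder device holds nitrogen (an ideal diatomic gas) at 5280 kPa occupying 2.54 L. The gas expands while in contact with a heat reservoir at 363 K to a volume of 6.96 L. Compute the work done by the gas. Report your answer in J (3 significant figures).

Isothermal: W = nRT ln(V₂/V₁) = P₁V₁ ln(V₂/V₁).
P₁V₁ = (5280 kPa)(2.54 L) = 13411 J.
W = 13411 × ln(6.96/2.54) = 13411 × 1.008
W_by_gas = 13519 J.

W ≈ 13500 J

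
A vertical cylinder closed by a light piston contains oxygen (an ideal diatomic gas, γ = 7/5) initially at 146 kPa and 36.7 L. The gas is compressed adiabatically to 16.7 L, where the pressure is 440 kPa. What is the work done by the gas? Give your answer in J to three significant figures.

Adiabatic: W = (P₁V₁ − P₂V₂)/(γ − 1) with γ = 7/5.
P₁V₁ = 5358 J, P₂V₂ = 7348 J.
W = (5358 − 7348) / 0.4 = -4974 J.

W ≈ -4970 J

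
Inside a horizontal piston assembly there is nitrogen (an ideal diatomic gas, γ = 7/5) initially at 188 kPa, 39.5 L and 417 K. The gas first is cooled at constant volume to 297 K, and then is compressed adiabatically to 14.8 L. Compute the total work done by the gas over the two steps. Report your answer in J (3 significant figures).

Step 1 (isochoric): W = 0 (constant volume).
After step 1: P = 133.9 kPa (V unchanged).
Step 2 (adiabatic): W = (P₁V₁ − P₂V₂)/(γ−1) = (5289 − 7833)/0.4 = -6359 J.
W_total = 0 − 6359 = -6359 J.

W_total ≈ -6360 J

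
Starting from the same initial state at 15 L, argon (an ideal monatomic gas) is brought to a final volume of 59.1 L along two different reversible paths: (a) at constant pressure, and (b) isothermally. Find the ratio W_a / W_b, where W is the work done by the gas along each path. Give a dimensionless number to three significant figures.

W_a / W_b ≈ 2.14

Path (a) isobaric: W = P₁(V₂ − V₁) → W_a/(P₁V₁) = 2.94.
Path (b) isothermal: W = P₁V₁ ln(V₂/V₁) → W_b/(P₁V₁) = 1.371.
W_a / W_b = 2.94 / 1.371 = 2.144.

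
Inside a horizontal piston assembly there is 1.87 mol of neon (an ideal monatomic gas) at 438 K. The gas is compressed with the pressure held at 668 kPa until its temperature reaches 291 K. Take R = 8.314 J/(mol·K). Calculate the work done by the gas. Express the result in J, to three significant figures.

W ≈ -2290 J

Isobaric: W = P ΔV = nR ΔT.
W = (1.87)(8.314)(291 − 438) = -2285 J.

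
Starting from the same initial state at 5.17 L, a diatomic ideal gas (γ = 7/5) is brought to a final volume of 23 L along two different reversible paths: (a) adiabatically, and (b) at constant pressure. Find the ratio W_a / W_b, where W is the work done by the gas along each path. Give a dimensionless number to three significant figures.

Path (a) adiabatic: W = P₁V₁(1 − (V₁/V₂)^(γ−1))/(γ−1) → W_a/(P₁V₁) = 1.124.
Path (b) isobaric: W = P₁(V₂ − V₁) → W_b/(P₁V₁) = 3.449.
W_a / W_b = 1.124 / 3.449 = 0.3259.

W_a / W_b ≈ 0.326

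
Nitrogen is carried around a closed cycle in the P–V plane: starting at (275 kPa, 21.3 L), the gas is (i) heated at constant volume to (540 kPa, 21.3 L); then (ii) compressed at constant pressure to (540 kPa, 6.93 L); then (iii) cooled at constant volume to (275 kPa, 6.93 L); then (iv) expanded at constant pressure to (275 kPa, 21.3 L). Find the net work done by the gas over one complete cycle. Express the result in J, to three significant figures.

Constant-volume legs do no work.
W(ii) = (540)(6.93 − 21.3) = -7760 J; W(iv) = (275)(21.3 − 6.93) = 3952 J.
W_net = -7760 + 3952 = -3808 J (the counter-clockwise enclosed area).

W_net ≈ -3810 J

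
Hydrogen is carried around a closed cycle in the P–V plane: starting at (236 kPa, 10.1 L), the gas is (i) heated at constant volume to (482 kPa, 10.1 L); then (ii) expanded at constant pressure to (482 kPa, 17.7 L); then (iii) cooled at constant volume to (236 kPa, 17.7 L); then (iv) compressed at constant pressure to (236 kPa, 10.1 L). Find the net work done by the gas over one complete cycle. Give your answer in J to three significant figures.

Constant-volume legs do no work.
W(ii) = (482)(17.7 − 10.1) = 3663 J; W(iv) = (236)(10.1 − 17.7) = -1794 J.
W_net = 3663 − 1794 = 1870 J (the clockwise enclosed area).

W_net ≈ 1870 J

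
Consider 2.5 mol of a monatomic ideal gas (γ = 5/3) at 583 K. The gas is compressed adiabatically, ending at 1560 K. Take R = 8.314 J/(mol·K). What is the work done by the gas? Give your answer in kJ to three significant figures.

Adiabatic ⇒ Q = 0, so W_by = −ΔU = nCᵥ(T₁ − T₂).
Cᵥ = 3R/2 = 12.47 J/(mol·K).
W = (2.5)(12.47)(583 − 1560) = -30460 J.

W ≈ -30.5 kJ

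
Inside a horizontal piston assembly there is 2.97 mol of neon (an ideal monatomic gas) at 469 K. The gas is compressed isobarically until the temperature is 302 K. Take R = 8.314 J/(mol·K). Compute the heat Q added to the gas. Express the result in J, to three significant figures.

Q ≈ -10300 J

Isobaric: W = nRΔT = (2.97)(8.314)(-167) = -4124 J.
ΔU = nCᵥΔT with Cᵥ = 3R/2: ΔU = (2.97)(12.47)(-167) = -6185 J.
Q = ΔU + W = -6185 − 4124 = -10309 J.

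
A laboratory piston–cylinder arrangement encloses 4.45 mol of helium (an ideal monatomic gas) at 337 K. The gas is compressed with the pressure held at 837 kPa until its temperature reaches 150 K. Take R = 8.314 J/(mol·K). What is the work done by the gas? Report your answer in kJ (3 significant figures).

Isobaric: W = P ΔV = nR ΔT.
W = (4.45)(8.314)(150 − 337) = -6918 J.

W ≈ -6.92 kJ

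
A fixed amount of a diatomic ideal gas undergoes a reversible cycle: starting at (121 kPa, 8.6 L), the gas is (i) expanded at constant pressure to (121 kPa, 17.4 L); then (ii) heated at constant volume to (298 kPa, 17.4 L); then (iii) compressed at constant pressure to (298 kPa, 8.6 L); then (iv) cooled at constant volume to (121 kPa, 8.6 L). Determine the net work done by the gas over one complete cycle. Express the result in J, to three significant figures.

Constant-volume legs do no work.
W(i) = (121)(17.4 − 8.6) = 1065 J; W(iii) = (298)(8.6 − 17.4) = -2622 J.
W_net = 1065 − 2622 = -1558 J (the counter-clockwise enclosed area).

W_net ≈ -1560 J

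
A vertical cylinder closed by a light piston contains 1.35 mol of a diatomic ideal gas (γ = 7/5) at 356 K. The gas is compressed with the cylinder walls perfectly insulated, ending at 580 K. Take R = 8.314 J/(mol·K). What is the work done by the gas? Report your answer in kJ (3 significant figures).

Adiabatic ⇒ Q = 0, so W_by = −ΔU = nCᵥ(T₁ − T₂).
Cᵥ = 5R/2 = 20.79 J/(mol·K).
W = (1.35)(20.79)(356 − 580) = -6285 J.

W ≈ -6.29 kJ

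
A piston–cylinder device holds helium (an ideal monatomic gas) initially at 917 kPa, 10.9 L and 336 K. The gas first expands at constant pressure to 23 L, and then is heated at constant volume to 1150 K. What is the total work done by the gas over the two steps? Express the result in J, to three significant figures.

Step 1 (isobaric): W = PΔV = (917 kPa)(23 − 10.9 L) = 11096 J.
Step 2 (isochoric): W = 0 (constant volume).
W_total = 11096 + 0 = 11096 J.

W_total ≈ 11100 J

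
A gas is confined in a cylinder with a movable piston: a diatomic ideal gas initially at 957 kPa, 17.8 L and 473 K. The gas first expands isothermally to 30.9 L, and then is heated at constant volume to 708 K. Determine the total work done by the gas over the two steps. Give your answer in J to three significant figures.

Step 1 (isothermal): W = P₁V₁ ln(V₂/V₁) = (17035) ln(30.9/17.8) = 9396 J.
Step 2 (isochoric): W = 0 (constant volume).
W_total = 9396 + 0 = 9396 J.

W_total ≈ 9400 J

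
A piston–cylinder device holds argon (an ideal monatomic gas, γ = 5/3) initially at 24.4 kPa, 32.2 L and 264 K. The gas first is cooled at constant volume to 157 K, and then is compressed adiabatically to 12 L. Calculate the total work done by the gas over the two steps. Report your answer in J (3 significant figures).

Step 1 (isochoric): W = 0 (constant volume).
After step 1: P = 14.51 kPa (V unchanged).
Step 2 (adiabatic): W = (P₁V₁ − P₂V₂)/(γ−1) = (467.2 − 902.2)/0.667 = -652.5 J.
W_total = 0 − 652.5 = -652.5 J.

W_total ≈ -653 J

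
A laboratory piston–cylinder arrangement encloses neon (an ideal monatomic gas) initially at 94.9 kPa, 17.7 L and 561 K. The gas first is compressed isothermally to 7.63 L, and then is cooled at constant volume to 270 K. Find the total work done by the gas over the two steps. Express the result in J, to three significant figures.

W_total ≈ -1410 J

Step 1 (isothermal): W = P₁V₁ ln(V₂/V₁) = (1680) ln(7.63/17.7) = -1413 J.
Step 2 (isochoric): W = 0 (constant volume).
W_total = -1413 + 0 = -1413 J.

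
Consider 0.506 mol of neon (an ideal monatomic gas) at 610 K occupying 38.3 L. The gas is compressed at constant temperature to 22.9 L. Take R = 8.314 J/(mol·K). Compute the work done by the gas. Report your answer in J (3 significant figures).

Isothermal: W = nRT ln(V₂/V₁).
W = (0.506)(8.314)(610) × ln(22.9/38.3)
  = 2566 × -0.5143
W_by_gas = -1320 J.

W ≈ -1320 J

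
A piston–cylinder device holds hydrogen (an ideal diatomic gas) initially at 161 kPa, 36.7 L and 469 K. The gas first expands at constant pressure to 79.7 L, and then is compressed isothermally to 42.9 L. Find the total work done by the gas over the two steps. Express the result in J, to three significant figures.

Step 1 (isobaric): W = PΔV = (161 kPa)(79.7 − 36.7 L) = 6923 J.
After step 1: P = 161 kPa, V = 79.7 L, T = 1019 K.
Step 2 (isothermal): W = P₁V₁ ln(V₂/V₁) = (12832) ln(42.9/79.7) = -7948 J.
W_total = 6923 − 7948 = -1025 J.

W_total ≈ -1020 J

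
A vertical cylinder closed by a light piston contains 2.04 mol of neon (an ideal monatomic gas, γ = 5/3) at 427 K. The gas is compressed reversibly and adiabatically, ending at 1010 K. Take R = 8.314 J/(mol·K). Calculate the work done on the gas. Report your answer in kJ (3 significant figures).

Adiabatic ⇒ Q = 0, so W_by = −ΔU = nCᵥ(T₁ − T₂).
Cᵥ = 3R/2 = 12.47 J/(mol·K).
W = (2.04)(12.47)(427 − 1010) = -14832 J.
Work on gas = −W_by = 14832 J.

W ≈ 14.8 kJ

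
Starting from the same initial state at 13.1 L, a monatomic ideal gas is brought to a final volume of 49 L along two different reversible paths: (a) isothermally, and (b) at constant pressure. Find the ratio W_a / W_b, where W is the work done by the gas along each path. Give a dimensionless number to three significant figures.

W_a / W_b ≈ 0.481

Path (a) isothermal: W = P₁V₁ ln(V₂/V₁) → W_a/(P₁V₁) = 1.319.
Path (b) isobaric: W = P₁(V₂ − V₁) → W_b/(P₁V₁) = 2.74.
W_a / W_b = 1.319 / 2.74 = 0.4814.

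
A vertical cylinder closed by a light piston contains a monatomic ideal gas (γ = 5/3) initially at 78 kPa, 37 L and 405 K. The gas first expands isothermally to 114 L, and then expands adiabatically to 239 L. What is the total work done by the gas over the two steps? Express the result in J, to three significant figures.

W_total ≈ 4930 J

Step 1 (isothermal): W = P₁V₁ ln(V₂/V₁) = (2886) ln(114/37) = 3248 J.
After step 1: P = 25.32 kPa, V = 114 L, T = 405 K.
Step 2 (adiabatic): W = (P₁V₁ − P₂V₂)/(γ−1) = (2886 − 1762)/0.667 = 1686 J.
W_total = 3248 + 1686 = 4934 J.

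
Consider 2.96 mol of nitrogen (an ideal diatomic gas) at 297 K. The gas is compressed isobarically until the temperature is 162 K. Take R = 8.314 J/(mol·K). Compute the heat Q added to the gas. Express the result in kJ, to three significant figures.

Isobaric: W = nRΔT = (2.96)(8.314)(-135) = -3322 J.
ΔU = nCᵥΔT with Cᵥ = 5R/2: ΔU = (2.96)(20.79)(-135) = -8306 J.
Q = ΔU + W = -8306 − 3322 = -11628 J.

Q ≈ -11.6 kJ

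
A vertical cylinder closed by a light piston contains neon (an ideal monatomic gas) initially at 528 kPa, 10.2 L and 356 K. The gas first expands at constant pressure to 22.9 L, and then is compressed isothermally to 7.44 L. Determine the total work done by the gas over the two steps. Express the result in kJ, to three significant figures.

Step 1 (isobaric): W = PΔV = (528 kPa)(22.9 − 10.2 L) = 6706 J.
After step 1: P = 528 kPa, V = 22.9 L, T = 799.3 K.
Step 2 (isothermal): W = P₁V₁ ln(V₂/V₁) = (12091) ln(7.44/22.9) = -13594 J.
W_total = 6706 − 13594 = -6888 J.

W_total ≈ -6.89 kJ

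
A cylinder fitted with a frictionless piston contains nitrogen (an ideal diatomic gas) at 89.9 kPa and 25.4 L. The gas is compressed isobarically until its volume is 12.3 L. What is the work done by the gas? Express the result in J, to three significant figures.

Isobaric: W = P ΔV.
W = (89.9 kPa)(12.3 − 25.4 L) = (89.9)(-13.1) = -1178 J.

W ≈ -1180 J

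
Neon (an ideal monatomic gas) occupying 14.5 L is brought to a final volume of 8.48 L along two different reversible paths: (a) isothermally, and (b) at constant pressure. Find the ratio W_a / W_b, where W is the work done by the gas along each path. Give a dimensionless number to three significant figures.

Path (a) isothermal: W = P₁V₁ ln(V₂/V₁) → W_a/(P₁V₁) = -0.5364.
Path (b) isobaric: W = P₁(V₂ − V₁) → W_b/(P₁V₁) = -0.4152.
W_a / W_b = -0.5364 / -0.4152 = 1.292.

W_a / W_b ≈ 1.29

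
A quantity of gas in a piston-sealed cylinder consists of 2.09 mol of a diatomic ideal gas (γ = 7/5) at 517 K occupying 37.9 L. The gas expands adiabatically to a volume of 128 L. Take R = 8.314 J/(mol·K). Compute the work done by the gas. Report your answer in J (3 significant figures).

W ≈ 8660 J

Adiabatic: TV^(γ−1) = const with γ = 7/5.
T₂ = T₁ (V₁/V₂)^(γ−1) = 517 × (37.9/128)^0.4 = 517 × 0.6146 = 317.7 K.
W_by = nCᵥ(T₁ − T₂) = (2.09)(20.79)(517 − 317.7) = 8656 J.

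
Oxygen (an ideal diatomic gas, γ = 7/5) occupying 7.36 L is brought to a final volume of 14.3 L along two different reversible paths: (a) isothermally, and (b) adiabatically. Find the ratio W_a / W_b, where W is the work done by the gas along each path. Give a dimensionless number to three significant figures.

W_a / W_b ≈ 1.14

Path (a) isothermal: W = P₁V₁ ln(V₂/V₁) → W_a/(P₁V₁) = 0.6642.
Path (b) adiabatic: W = P₁V₁(1 − (V₁/V₂)^(γ−1))/(γ−1) → W_b/(P₁V₁) = 0.5833.
W_a / W_b = 0.6642 / 0.5833 = 1.139.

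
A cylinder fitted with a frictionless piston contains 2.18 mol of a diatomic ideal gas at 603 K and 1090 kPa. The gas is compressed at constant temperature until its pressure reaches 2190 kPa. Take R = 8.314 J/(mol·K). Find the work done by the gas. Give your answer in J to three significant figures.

W ≈ -7630 J

Isothermal process: W = nRT ln(V₂/V₁) = nRT ln(P₁/P₂).
W = (2.18)(8.314)(603) × ln(1090/2190)
  = 10929 × ln(0.4977) = 10929 × -0.6977
W_by_gas = -7625 J.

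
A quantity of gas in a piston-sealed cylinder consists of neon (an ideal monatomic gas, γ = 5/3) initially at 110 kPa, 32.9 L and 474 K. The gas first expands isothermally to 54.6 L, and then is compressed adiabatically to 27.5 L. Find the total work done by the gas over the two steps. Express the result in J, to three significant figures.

Step 1 (isothermal): W = P₁V₁ ln(V₂/V₁) = (3619) ln(54.6/32.9) = 1833 J.
After step 1: P = 66.28 kPa, V = 54.6 L, T = 474 K.
Step 2 (adiabatic): W = (P₁V₁ − P₂V₂)/(γ−1) = (3619 − 5717)/0.667 = -3147 J.
W_total = 1833 − 3147 = -1314 J.

W_total ≈ -1310 J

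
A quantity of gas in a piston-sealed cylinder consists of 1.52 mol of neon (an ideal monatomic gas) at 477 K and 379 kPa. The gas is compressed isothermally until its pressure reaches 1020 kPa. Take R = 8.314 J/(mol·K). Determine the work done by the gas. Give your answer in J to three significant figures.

Isothermal process: W = nRT ln(V₂/V₁) = nRT ln(P₁/P₂).
W = (1.52)(8.314)(477) × ln(379/1020)
  = 6028 × ln(0.3716) = 6028 × -0.99
W_by_gas = -5968 J.

W ≈ -5970 J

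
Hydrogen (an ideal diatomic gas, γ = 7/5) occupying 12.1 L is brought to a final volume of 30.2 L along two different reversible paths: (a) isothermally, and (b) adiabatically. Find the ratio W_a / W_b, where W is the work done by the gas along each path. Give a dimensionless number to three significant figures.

Path (a) isothermal: W = P₁V₁ ln(V₂/V₁) → W_a/(P₁V₁) = 0.9146.
Path (b) adiabatic: W = P₁V₁(1 − (V₁/V₂)^(γ−1))/(γ−1) → W_b/(P₁V₁) = 0.766.
W_a / W_b = 0.9146 / 0.766 = 1.194.

W_a / W_b ≈ 1.19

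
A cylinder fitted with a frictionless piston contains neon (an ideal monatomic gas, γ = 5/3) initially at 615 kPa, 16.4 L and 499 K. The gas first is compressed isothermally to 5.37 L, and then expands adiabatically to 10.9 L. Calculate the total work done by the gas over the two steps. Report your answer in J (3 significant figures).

Step 1 (isothermal): W = P₁V₁ ln(V₂/V₁) = (10086) ln(5.37/16.4) = -11261 J.
After step 1: P = 1878 kPa, V = 5.37 L, T = 499 K.
Step 2 (adiabatic): W = (P₁V₁ − P₂V₂)/(γ−1) = (10086 − 6291)/0.667 = 5692 J.
W_total = -11261 + 5692 = -5569 J.

W_total ≈ -5570 J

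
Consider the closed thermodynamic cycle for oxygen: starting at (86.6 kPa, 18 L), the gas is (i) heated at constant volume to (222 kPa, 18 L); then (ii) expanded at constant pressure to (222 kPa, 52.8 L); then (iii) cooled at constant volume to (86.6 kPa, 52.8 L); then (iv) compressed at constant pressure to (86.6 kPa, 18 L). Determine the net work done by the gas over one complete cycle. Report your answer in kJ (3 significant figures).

W_net ≈ 4.71 kJ

Constant-volume legs do no work.
W(ii) = (222)(52.8 − 18) = 7726 J; W(iv) = (86.6)(18 − 52.8) = -3014 J.
W_net = 7726 − 3014 = 4712 J (the clockwise enclosed area).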